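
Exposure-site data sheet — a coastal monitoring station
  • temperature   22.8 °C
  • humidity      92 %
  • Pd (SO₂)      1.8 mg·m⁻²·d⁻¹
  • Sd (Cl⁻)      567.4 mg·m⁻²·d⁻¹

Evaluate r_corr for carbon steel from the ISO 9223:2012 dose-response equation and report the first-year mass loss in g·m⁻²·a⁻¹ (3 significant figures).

r_corr = 2.18e+03 g·m⁻²·a⁻¹

carbon steel: T>10 °C ⇒ hinge -0.054·(22.8−10) = -0.6912
  sulphur-dioxide contribution → 7.579 μm/a
  chloride contribution → 269.5 μm/a
  ⇒ r_corr(carbon steel) = 277.1 μm/a
Convert to mass loss: 277.1 μm/a × 7.85 g/cm³ = 2175 g·m⁻²·a⁻¹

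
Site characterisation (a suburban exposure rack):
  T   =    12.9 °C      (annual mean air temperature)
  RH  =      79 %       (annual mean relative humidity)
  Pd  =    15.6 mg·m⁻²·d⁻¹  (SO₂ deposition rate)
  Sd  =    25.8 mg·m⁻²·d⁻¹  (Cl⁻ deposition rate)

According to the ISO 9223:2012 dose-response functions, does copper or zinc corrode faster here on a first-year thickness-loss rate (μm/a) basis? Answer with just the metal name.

copper: f(T) = -0.080·(T−10) [T>10 °C] = -0.2320
  sulphur-dioxide contribution → 0.9078 μm/a
  chloride contribution → 0.7971 μm/a
  ⇒ r_corr(copper) = 1.705 μm/a
zinc: f(T) = -0.071·(T−10) [T>10 °C] = -0.2059
  sulphur-dioxide contribution → 1.332 μm/a
  chloride contribution → 0.6285 μm/a
  ⇒ r_corr(zinc) = 1.96 μm/a
Ordering by μm/a: zinc (1.96) > copper (1.7)

zinc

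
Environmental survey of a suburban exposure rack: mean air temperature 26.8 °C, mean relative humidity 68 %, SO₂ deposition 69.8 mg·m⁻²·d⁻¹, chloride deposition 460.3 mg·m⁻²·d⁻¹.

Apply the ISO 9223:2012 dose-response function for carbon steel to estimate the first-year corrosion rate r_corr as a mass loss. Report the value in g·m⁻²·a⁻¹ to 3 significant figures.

carbon steel: f(T) = -0.054·(T−10) [T>10 °C] = -0.9072
  sulphur-dioxide contribution → 25.32 μm/a
  chloride contribution → 125.8 μm/a
  ⇒ r_corr(carbon steel) = 151.2 μm/a
Convert to mass loss: 151.2 μm/a × 7.85 g/cm³ = 1187 g·m⁻²·a⁻¹

r_corr = 1.19e+03 g·m⁻²·a⁻¹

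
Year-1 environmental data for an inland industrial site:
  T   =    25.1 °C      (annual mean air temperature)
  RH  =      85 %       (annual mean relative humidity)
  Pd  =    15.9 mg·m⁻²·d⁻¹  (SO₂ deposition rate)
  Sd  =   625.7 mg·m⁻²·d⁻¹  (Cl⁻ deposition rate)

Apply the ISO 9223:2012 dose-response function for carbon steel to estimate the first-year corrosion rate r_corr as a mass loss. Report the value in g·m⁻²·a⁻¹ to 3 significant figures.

r_corr = 2.10e+03 g·m⁻²·a⁻¹

carbon steel: f(T) = -0.054·(T−10) [T>10 °C] = -0.8154
  SO₂ term: 1.77·15.9^0.52·exp(0.02·85-0.8154) = 18.07
  Cl⁻ term: 0.102·625.7^0.62·exp(0.033·85+0.04·25.1) = 249.2
  sum: 18.07 + 249.2 → r_corr = 267.3 μm/a
Convert to mass loss: 267.3 μm/a × 7.85 g/cm³ = 2098 g·m⁻²·a⁻¹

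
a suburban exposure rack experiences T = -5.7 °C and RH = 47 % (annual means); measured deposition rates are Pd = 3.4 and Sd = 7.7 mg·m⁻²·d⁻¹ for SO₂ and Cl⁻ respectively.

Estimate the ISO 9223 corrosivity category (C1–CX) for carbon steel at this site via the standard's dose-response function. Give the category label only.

C2

carbon steel: f(T) = +0.150·(T−10) [T≤10 °C] = -2.3550
  sulphur-dioxide contribution → 0.8125 μm/a
  chloride contribution → 1.358 μm/a
  total first-year rate 2.17 μm/a
ISO 9223 Table 2 (carbon steel): 1.3 < 2.17 ≤ 25 μm/a ⇒ C2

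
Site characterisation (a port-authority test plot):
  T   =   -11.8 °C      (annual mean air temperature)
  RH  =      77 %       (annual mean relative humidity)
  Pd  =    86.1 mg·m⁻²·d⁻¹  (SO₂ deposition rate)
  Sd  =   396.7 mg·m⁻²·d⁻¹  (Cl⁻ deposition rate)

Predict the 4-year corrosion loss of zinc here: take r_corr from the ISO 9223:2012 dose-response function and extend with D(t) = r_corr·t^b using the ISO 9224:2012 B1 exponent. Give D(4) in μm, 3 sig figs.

zinc: f(T) = +0.038·(T−10) [T≤10 °C] = -0.8284
  Pd branch = 0.0129·Pd^0.44·e^(0.046·RH+f) = 1.382 μm/a
  Sd branch = 0.0175·Sd^0.57·e^(0.008·RH+0.085·T) = 0.3598 μm/a
  sum: 1.382 + 0.3598 → r_corr = 1.742 μm/a
ISO 9224: D(t) = r_corr · t^b with b = 0.813 (zinc, B1)
  D(4) = 1.742 × 4^0.813 = 1.742 × 3.087 = 5.376 μm

D(4) = 5.38 μm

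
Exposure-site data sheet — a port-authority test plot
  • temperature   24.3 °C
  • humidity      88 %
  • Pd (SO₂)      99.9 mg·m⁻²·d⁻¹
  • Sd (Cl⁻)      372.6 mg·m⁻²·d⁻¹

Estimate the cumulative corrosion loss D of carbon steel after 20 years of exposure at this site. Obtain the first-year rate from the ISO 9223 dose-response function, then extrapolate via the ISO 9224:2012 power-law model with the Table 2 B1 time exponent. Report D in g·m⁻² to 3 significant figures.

carbon steel: T>10 °C ⇒ hinge -0.054·(24.3−10) = -0.7722
  SO₂ term: 1.77·99.9^0.52·exp(0.02·88-0.7722) = 52.09
  Sd branch = 0.102·Sd^0.62·e^(0.033·RH+0.04·T) = 193.2 μm/a
  r_corr = 52.09 + 193.2 = 245.3 μm/a
Long-term exponent b (ISO 9224 Table 2, B1) = 0.523
  D(20) = 245.3 × 20^0.523 = 245.3 × 4.791 = 1175 μm
  Mass loss = 1175 μm × 7.85 g/cm³ = 9227 g·m⁻²

D(20) = 9.23e+03 g·m⁻²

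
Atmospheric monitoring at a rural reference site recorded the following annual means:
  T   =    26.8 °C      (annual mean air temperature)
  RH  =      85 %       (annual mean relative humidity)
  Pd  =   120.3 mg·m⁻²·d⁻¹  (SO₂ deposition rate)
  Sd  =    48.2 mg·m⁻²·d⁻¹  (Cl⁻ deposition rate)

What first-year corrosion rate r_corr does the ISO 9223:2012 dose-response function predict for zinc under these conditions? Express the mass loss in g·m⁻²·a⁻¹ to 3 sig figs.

r_corr = 33.4 g·m⁻²·a⁻¹

zinc: T>10 °C ⇒ hinge -0.071·(26.8−10) = -1.1928
  Pd branch = 0.0129·Pd^0.44·e^(0.046·RH+f) = 1.607 μm/a
  Cl⁻ term: 0.0175·48.2^0.57·exp(0.008·85+0.085·26.8) = 3.069
  r_corr = 1.607 + 3.069 = 4.676 μm/a
Convert to mass loss: 4.676 μm/a × 7.14 g/cm³ = 33.39 g·m⁻²·a⁻¹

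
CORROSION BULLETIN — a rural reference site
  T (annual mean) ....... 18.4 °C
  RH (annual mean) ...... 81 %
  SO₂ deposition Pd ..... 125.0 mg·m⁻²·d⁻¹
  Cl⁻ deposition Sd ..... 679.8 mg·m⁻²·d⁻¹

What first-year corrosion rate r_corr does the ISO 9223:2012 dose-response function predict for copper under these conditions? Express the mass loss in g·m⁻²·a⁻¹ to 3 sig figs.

r_corr = 34.4 g·m⁻²·a⁻¹

copper: T>10 °C ⇒ hinge -0.080·(18.4−10) = -0.6720
  Pd branch = 0.0053·Pd^0.26·e^(0.059·RH+f) = 1.13 μm/a
  Cl⁻ term: 0.01025·679.8^0.27·exp(0.036·81+0.049·18.4) = 2.713
  r_corr = 1.13 + 2.713 = 3.843 μm/a
Convert to mass loss: 3.843 μm/a × 8.96 g/cm³ = 34.43 g·m⁻²·a⁻¹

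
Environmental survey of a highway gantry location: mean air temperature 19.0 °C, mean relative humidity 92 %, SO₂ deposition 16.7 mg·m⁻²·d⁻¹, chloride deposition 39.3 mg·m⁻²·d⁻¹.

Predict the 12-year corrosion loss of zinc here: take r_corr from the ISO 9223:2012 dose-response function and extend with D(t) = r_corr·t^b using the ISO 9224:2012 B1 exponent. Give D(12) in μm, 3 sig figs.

D(12) = 23.4 μm

zinc: f(T) = -0.071·(T−10) [T>10 °C] = -0.6390
  SO₂ term: 0.0129·16.7^0.44·exp(0.046·92-0.6390) = 1.618
  Sd branch = 0.0175·Sd^0.57·e^(0.008·RH+0.085·T) = 1.489 μm/a
  sum: 1.618 + 1.489 → r_corr = 3.107 μm/a
ISO 9224: D(t) = r_corr · t^b with b = 0.813 (zinc, B1)
  D(12) = 3.107 × 12^0.813 = 3.107 × 7.54 = 23.43 μm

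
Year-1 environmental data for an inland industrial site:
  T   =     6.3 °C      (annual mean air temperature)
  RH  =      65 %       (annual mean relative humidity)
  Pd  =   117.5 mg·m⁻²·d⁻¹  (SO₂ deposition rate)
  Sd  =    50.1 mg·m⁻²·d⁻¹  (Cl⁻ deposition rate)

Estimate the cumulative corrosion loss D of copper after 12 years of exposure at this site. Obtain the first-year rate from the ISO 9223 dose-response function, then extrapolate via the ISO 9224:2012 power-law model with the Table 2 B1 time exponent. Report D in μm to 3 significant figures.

copper: T≤10 °C ⇒ hinge +0.126·(6.3−10) = -0.4662
  sulphur-dioxide contribution → 0.5315 μm/a
  chloride contribution → 0.4169 μm/a
  total first-year rate 0.9484 μm/a
Long-term exponent b (ISO 9224 Table 2, B1) = 0.667
  D(12) = 0.9484 × 12^0.667 = 0.9484 × 5.246 = 4.975 μm

D(12) = 4.98 μm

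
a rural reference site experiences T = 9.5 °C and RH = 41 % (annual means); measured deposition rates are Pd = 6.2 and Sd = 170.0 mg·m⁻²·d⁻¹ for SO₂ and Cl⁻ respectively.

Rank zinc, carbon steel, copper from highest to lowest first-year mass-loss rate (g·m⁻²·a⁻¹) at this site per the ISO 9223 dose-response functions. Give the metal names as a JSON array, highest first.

["carbon steel", "zinc", "copper"]

zinc: T≤10 °C ⇒ hinge +0.038·(9.5−10) = -0.0190
  Pd branch = 0.0129·Pd^0.44·e^(0.046·RH+f) = 0.1862 μm/a
  Sd branch = 0.0175·Sd^0.57·e^(0.008·RH+0.085·T) = 1.018 μm/a
  r_corr = 0.1862 + 1.018 = 1.204 μm/a
  mass loss = 1.204 μm/a × 7.14 g/cm³ = 8.595 g·m⁻²·a⁻¹
carbon steel: T≤10 °C ⇒ hinge +0.150·(9.5−10) = -0.0750
  Pd branch = 1.77·Pd^0.52·e^(0.02·RH+f) = 9.629 μm/a
  Sd branch = 0.102·Sd^0.62·e^(0.033·RH+0.04·T) = 13.94 μm/a
  r_corr = 9.629 + 13.94 = 23.56 μm/a
  mass loss = 23.56 μm/a × 7.85 g/cm³ = 185 g·m⁻²·a⁻¹
copper: f(T) = +0.126·(T−10) [T≤10 °C] = -0.0630
  Pd branch = 0.0053·Pd^0.26·e^(0.059·RH+f) = 0.08985 μm/a
  Sd branch = 0.01025·Sd^0.27·e^(0.036·RH+0.049·T) = 0.2858 μm/a
  r_corr = 0.08985 + 0.2858 = 0.3757 μm/a
  mass loss = 0.3757 μm/a × 8.96 g/cm³ = 3.366 g·m⁻²·a⁻¹
Ordering by g·m⁻²·a⁻¹: carbon steel (185) > zinc (8.59) > copper (3.37)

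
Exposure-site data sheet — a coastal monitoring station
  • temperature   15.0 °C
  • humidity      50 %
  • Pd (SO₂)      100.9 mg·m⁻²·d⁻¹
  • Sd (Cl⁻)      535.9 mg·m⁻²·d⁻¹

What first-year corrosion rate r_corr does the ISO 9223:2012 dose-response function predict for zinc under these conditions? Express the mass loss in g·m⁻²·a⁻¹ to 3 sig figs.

r_corr = 28.9 g·m⁻²·a⁻¹

zinc: temperature factor f = -0.071·(5.0) = -0.3550
  Pd branch = 0.0129·Pd^0.44·e^(0.046·RH+f) = 0.6871 μm/a
  Sd branch = 0.0175·Sd^0.57·e^(0.008·RH+0.085·T) = 3.358 μm/a
  r_corr = 0.6871 + 3.358 = 4.045 μm/a
Convert to mass loss: 4.045 μm/a × 7.14 g/cm³ = 28.88 g·m⁻²·a⁻¹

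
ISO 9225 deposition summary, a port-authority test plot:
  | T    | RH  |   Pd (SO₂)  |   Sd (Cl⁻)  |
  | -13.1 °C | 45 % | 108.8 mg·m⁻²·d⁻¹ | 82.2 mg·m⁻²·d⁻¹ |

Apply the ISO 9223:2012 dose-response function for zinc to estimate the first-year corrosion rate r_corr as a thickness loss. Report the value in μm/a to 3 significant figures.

r_corr = 0.436 μm/a

zinc: temperature factor f = +0.038·(-23.1) = -0.8778
  SO₂ term: 0.0129·108.8^0.44·exp(0.046·45-0.8778) = 0.3346
  Cl⁻ term: 0.0175·82.2^0.57·exp(0.008·45+0.085·-13.1) = 0.1017
  r_corr = 0.3346 + 0.1017 = 0.4362 μm/a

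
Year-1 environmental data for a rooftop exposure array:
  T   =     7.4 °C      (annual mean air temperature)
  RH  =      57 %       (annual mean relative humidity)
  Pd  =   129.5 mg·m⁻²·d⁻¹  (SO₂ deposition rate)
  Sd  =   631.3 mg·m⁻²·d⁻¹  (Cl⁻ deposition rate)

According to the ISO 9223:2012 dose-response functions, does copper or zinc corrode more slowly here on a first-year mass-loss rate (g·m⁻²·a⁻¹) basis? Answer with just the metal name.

copper

copper: temperature factor f = +0.126·(-2.6) = -0.3276
  sulphur-dioxide contribution → 0.3906 μm/a
  chloride contribution → 0.6538 μm/a
  total first-year rate 1.044 μm/a
  mass loss = 1.044 μm/a × 8.96 g/cm³ = 9.358 g·m⁻²·a⁻¹
zinc: temperature factor f = +0.038·(-2.6) = -0.0988
  sulphur-dioxide contribution → 1.367 μm/a
  chloride contribution → 2.044 μm/a
  total first-year rate 3.411 μm/a
  mass loss = 3.411 μm/a × 7.14 g/cm³ = 24.35 g·m⁻²·a⁻¹
Ordering by g·m⁻²·a⁻¹: zinc (24.4) > copper (9.36)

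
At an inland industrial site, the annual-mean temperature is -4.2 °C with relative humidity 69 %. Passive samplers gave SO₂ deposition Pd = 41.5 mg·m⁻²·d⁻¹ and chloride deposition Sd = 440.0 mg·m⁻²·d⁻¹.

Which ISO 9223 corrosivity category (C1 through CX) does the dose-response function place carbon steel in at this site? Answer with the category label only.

carbon steel: T≤10 °C ⇒ hinge +0.150·(-4.2−10) = -2.1300
  sulphur-dioxide contribution → 5.803 μm/a
  chloride contribution → 36.6 μm/a
  total first-year rate 42.4 μm/a
ISO 9223 Table 2 (carbon steel): 25 < 42.4 ≤ 50 μm/a ⇒ C3

C3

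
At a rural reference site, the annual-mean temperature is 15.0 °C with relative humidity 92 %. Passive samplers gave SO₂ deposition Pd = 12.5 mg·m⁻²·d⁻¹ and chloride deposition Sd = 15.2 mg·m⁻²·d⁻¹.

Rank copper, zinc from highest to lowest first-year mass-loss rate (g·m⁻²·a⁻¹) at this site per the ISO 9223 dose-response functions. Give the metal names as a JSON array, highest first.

copper: f(T) = -0.080·(T−10) [T>10 °C] = -0.4000
  Pd branch = 0.0053·Pd^0.26·e^(0.059·RH+f) = 1.56 μm/a
  Sd branch = 0.01025·Sd^0.27·e^(0.036·RH+0.049·T) = 1.223 μm/a
  sum: 1.56 + 1.223 → r_corr = 2.783 μm/a
  mass loss = 2.783 μm/a × 8.96 g/cm³ = 24.93 g·m⁻²·a⁻¹
zinc: T>10 °C ⇒ hinge -0.071·(15.0−10) = -0.3550
  SO₂ term: 0.0129·12.5^0.44·exp(0.046·92-0.3550) = 1.892
  Cl⁻ term: 0.0175·15.2^0.57·exp(0.008·92+0.085·15.0) = 0.6167
  r_corr = 1.892 + 0.6167 = 2.509 μm/a
  mass loss = 2.509 μm/a × 7.14 g/cm³ = 17.91 g·m⁻²·a⁻¹
Ordering by g·m⁻²·a⁻¹: copper (24.9) > zinc (17.9)

["copper", "zinc"]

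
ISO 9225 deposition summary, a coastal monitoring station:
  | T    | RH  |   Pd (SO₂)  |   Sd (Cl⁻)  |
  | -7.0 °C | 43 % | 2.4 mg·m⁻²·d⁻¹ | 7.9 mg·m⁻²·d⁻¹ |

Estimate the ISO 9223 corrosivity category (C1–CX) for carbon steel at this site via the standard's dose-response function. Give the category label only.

C2

carbon steel: temperature factor f = +0.150·(-17.0) = -2.5500
  sulphur-dioxide contribution → 0.5149 μm/a
  chloride contribution → 1.148 μm/a
  total first-year rate 1.663 μm/a
Category bounds: 1.3…25 μm/a bracket r_corr ⇒ C2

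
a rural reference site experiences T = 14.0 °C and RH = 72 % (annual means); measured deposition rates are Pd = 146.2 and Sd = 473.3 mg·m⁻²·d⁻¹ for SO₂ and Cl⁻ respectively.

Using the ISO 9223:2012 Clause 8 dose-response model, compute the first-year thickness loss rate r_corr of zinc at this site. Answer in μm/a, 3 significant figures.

zinc: T>10 °C ⇒ hinge -0.071·(14.0−10) = -0.2840
  Pd branch = 0.0129·Pd^0.44·e^(0.046·RH+f) = 2.389 μm/a
  Cl⁻ term: 0.0175·473.3^0.57·exp(0.008·72+0.085·14.0) = 3.426
  sum: 2.389 + 3.426 → r_corr = 5.815 μm/a

r_corr = 5.82 μm/a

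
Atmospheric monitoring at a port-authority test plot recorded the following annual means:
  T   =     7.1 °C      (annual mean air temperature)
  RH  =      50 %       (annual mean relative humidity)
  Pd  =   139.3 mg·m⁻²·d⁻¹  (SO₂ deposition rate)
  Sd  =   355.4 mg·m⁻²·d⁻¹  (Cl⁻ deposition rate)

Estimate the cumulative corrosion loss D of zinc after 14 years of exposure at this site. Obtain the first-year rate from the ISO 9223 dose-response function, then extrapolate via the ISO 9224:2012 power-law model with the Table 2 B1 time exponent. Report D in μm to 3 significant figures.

zinc: temperature factor f = +0.038·(-2.9) = -0.1102
  SO₂ term: 0.0129·139.3^0.44·exp(0.046·50-0.1102) = 1.011
  Cl⁻ term: 0.0175·355.4^0.57·exp(0.008·50+0.085·7.1) = 1.358
  r_corr = 1.011 + 1.358 = 2.369 μm/a
Long-term exponent b (ISO 9224 Table 2, B1) = 0.813
  D(14) = 2.369 × 14^0.813 = 2.369 × 8.547 = 20.25 μm

D(14) = 20.2 μm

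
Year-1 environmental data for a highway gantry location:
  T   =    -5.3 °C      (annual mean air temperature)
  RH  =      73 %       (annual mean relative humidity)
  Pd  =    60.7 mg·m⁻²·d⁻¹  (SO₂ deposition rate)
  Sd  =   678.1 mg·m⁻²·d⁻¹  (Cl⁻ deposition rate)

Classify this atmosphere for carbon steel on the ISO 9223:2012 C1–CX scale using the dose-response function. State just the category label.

C4

carbon steel: T≤10 °C ⇒ hinge +0.150·(-5.3−10) = -2.2950
  sulphur-dioxide contribution → 6.495 μm/a
  chloride contribution → 52.26 μm/a
  ⇒ r_corr(carbon steel) = 58.75 μm/a
Category bounds: 50…80 μm/a bracket r_corr ⇒ C4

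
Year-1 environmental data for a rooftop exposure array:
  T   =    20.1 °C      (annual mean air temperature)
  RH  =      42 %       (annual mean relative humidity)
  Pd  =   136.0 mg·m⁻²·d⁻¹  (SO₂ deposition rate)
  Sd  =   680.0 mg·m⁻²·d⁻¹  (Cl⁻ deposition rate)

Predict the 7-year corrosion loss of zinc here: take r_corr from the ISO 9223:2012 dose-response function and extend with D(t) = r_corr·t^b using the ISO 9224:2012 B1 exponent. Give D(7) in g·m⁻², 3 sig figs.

zinc: f(T) = -0.071·(T−10) [T>10 °C] = -0.7171
  sulphur-dioxide contribution → 0.3775 μm/a
  chloride contribution → 5.565 μm/a
  total first-year rate 5.943 μm/a
ISO 9224: D(t) = r_corr · t^b with b = 0.813 (zinc, B1)
  D(7) = 5.943 × 7^0.813 = 5.943 × 4.865 = 28.91 μm
  Mass loss = 28.91 μm × 7.14 g/cm³ = 206.4 g·m⁻²

D(7) = 206 g·m⁻²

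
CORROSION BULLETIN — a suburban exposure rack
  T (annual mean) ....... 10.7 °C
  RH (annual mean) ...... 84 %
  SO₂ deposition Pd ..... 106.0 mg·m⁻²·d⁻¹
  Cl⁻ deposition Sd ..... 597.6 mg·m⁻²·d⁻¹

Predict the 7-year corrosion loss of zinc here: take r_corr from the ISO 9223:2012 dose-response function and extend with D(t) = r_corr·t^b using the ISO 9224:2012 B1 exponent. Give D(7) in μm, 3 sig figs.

zinc: T>10 °C ⇒ hinge -0.071·(10.7−10) = -0.0497
  Pd branch = 0.0129·Pd^0.44·e^(0.046·RH+f) = 4.553 μm/a
  Sd branch = 0.0175·Sd^0.57·e^(0.008·RH+0.085·T) = 3.254 μm/a
  sum: 4.553 + 3.254 → r_corr = 7.807 μm/a
ISO 9224: D(t) = r_corr · t^b with b = 0.813 (zinc, B1)
  D(7) = 7.807 × 7^0.813 = 7.807 × 4.865 = 37.98 μm

D(7) = 38.0 μm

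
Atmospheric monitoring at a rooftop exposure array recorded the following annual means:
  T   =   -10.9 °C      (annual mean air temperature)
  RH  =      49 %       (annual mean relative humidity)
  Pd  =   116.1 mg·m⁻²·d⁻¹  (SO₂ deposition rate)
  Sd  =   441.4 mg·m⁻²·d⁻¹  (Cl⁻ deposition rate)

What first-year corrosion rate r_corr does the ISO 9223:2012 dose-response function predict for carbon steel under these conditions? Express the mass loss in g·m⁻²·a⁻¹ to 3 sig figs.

carbon steel: T≤10 °C ⇒ hinge +0.150·(-10.9−10) = -3.1350
  sulphur-dioxide contribution → 2.431 μm/a
  chloride contribution → 14.5 μm/a
  ⇒ r_corr(carbon steel) = 16.93 μm/a
Convert to mass loss: 16.93 μm/a × 7.85 g/cm³ = 132.9 g·m⁻²·a⁻¹

r_corr = 133 g·m⁻²·a⁻¹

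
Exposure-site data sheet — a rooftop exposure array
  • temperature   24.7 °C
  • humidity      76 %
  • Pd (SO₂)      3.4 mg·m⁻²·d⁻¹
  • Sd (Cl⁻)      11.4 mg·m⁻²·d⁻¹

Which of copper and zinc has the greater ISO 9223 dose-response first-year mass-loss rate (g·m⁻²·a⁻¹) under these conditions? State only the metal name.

copper: temperature factor f = -0.080·(14.7) = -1.1760
  Pd branch = 0.0053·Pd^0.26·e^(0.059·RH+f) = 0.1991 μm/a
  Cl⁻ term: 0.01025·11.4^0.27·exp(0.036·76+0.049·24.7) = 1.023
  r_corr = 0.1991 + 1.023 = 1.222 μm/a
  mass loss = 1.222 μm/a × 8.96 g/cm³ = 10.95 g·m⁻²·a⁻¹
zinc: temperature factor f = -0.071·(14.7) = -1.0437
  Pd branch = 0.0129·Pd^0.44·e^(0.046·RH+f) = 0.2567 μm/a
  Sd branch = 0.0175·Sd^0.57·e^(0.008·RH+0.085·T) = 1.05 μm/a
  sum: 0.2567 + 1.05 → r_corr = 1.307 μm/a
  mass loss = 1.307 μm/a × 7.14 g/cm³ = 9.332 g·m⁻²·a⁻¹
Ordering by g·m⁻²·a⁻¹: copper (11) > zinc (9.33)

copper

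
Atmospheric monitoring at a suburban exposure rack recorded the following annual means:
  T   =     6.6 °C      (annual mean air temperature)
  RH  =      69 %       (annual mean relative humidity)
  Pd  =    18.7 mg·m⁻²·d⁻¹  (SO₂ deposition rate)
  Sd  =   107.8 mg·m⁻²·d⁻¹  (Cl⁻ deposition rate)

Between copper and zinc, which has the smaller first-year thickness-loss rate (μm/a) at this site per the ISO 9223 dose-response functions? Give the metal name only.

copper: T≤10 °C ⇒ hinge +0.126·(6.6−10) = -0.4284
  SO₂ term: 0.0053·18.7^0.26·exp(0.059·69-0.4284) = 0.4334
  Cl⁻ term: 0.01025·107.8^0.27·exp(0.036·69+0.049·6.6) = 0.6009
  sum: 0.4334 + 0.6009 → r_corr = 1.034 μm/a
zinc: temperature factor f = +0.038·(-3.4) = -0.1292
  Pd branch = 0.0129·Pd^0.44·e^(0.046·RH+f) = 0.983 μm/a
  Cl⁻ term: 0.0175·107.8^0.57·exp(0.008·69+0.085·6.6) = 0.7674
  sum: 0.983 + 0.7674 → r_corr = 1.75 μm/a
Ordering by μm/a: zinc (1.75) > copper (1.03)

copper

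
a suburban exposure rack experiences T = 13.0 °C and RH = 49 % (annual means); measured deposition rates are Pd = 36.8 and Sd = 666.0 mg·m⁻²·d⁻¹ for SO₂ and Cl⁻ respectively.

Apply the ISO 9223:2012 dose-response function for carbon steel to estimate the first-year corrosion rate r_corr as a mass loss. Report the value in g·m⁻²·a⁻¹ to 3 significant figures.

carbon steel: T>10 °C ⇒ hinge -0.054·(13.0−10) = -0.1620
  sulphur-dioxide contribution → 26.15 μm/a
  chloride contribution → 48.67 μm/a
  ⇒ r_corr(carbon steel) = 74.82 μm/a
Convert to mass loss: 74.82 μm/a × 7.85 g/cm³ = 587.3 g·m⁻²·a⁻¹

r_corr = 587 g·m⁻²·a⁻¹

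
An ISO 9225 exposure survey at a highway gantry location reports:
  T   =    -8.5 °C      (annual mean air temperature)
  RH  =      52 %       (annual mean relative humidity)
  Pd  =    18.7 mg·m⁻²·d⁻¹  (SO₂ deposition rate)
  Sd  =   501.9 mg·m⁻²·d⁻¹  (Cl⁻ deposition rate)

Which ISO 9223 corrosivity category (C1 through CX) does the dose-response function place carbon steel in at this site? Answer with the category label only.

carbon steel: temperature factor f = +0.150·(-18.5) = -2.7750
  sulphur-dioxide contribution → 1.432 μm/a
  chloride contribution → 19.08 μm/a
  ⇒ r_corr(carbon steel) = 20.51 μm/a
ISO 9223 Table 2 (carbon steel): 1.3 < 20.5 ≤ 25 μm/a ⇒ C2

C2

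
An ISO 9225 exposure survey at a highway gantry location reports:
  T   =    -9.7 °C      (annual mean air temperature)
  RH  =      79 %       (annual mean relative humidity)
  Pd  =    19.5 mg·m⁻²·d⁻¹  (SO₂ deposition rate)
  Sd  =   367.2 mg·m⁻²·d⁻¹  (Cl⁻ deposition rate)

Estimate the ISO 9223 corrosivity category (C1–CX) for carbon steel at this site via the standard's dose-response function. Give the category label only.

carbon steel: temperature factor f = +0.150·(-19.7) = -2.9550
  SO₂ term: 1.77·19.5^0.52·exp(0.02·79-2.9550) = 2.097
  Cl⁻ term: 0.102·367.2^0.62·exp(0.033·79+0.04·-9.7) = 36.52
  r_corr = 2.097 + 36.52 = 38.62 μm/a
38.6 μm/a falls in (25, 50] for carbon steel → category C3

C3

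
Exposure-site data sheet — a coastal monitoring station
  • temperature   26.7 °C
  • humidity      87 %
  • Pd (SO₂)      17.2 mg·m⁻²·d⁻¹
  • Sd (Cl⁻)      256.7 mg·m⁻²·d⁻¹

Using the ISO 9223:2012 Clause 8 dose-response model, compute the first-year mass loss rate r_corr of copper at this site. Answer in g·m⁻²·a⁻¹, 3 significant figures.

copper: T>10 °C ⇒ hinge -0.080·(26.7−10) = -1.3360
  Pd branch = 0.0053·Pd^0.26·e^(0.059·RH+f) = 0.4949 μm/a
  Sd branch = 0.01025·Sd^0.27·e^(0.036·RH+0.049·T) = 3.887 μm/a
  r_corr = 0.4949 + 3.887 = 4.382 μm/a
Convert to mass loss: 4.382 μm/a × 8.96 g/cm³ = 39.27 g·m⁻²·a⁻¹

r_corr = 39.3 g·m⁻²·a⁻¹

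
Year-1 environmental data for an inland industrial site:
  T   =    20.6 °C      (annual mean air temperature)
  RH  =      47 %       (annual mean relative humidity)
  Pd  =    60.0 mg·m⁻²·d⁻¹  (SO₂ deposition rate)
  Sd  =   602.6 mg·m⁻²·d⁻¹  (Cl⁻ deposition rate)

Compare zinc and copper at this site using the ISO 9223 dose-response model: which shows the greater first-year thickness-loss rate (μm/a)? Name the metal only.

zinc: f(T) = -0.071·(T−10) [T>10 °C] = -0.7526
  SO₂ term: 0.0129·60.0^0.44·exp(0.046·47-0.7526) = 0.3199
  Sd branch = 0.0175·Sd^0.57·e^(0.008·RH+0.085·T) = 5.642 μm/a
  sum: 0.3199 + 5.642 → r_corr = 5.961 μm/a
copper: T>10 °C ⇒ hinge -0.080·(20.6−10) = -0.8480
  SO₂ term: 0.0053·60.0^0.26·exp(0.059·47-0.8480) = 0.1053
  Cl⁻ term: 0.01025·602.6^0.27·exp(0.036·47+0.049·20.6) = 0.8601
  r_corr = 0.1053 + 0.8601 = 0.9654 μm/a
Ordering by μm/a: zinc (5.96) > copper (0.965)

zinc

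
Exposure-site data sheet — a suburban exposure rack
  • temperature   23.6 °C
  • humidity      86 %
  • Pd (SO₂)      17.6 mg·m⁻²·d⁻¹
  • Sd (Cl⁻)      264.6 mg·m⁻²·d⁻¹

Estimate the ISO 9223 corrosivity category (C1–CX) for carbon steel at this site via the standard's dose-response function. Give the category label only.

carbon steel: T>10 °C ⇒ hinge -0.054·(23.6−10) = -0.7344
  SO₂ term: 1.77·17.6^0.52·exp(0.02·86-0.7344) = 21.07
  Cl⁻ term: 0.102·264.6^0.62·exp(0.033·86+0.04·23.6) = 142.3
  sum: 21.07 + 142.3 → r_corr = 163.3 μm/a
163 μm/a falls in (80, 200] for carbon steel → category C5

C5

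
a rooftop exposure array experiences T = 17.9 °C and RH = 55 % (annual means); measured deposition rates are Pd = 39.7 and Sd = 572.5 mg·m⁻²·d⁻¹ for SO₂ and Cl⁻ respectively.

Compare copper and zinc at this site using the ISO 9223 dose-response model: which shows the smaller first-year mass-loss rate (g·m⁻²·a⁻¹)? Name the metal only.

copper: T>10 °C ⇒ hinge -0.080·(17.9−10) = -0.6320
  SO₂ term: 0.0053·39.7^0.26·exp(0.059·55-0.6320) = 0.1883
  Sd branch = 0.01025·Sd^0.27·e^(0.036·RH+0.049·T) = 0.9912 μm/a
  r_corr = 0.1883 + 0.9912 = 1.179 μm/a
  mass loss = 1.179 μm/a × 8.96 g/cm³ = 10.57 g·m⁻²·a⁻¹
zinc: temperature factor f = -0.071·(7.9) = -0.5609
  Pd branch = 0.0129·Pd^0.44·e^(0.046·RH+f) = 0.4669 μm/a
  Cl⁻ term: 0.0175·572.5^0.57·exp(0.008·55+0.085·17.9) = 4.643
  r_corr = 0.4669 + 4.643 = 5.11 μm/a
  mass loss = 5.11 μm/a × 7.14 g/cm³ = 36.49 g·m⁻²·a⁻¹
Ordering by g·m⁻²·a⁻¹: zinc (36.5) > copper (10.6)

copper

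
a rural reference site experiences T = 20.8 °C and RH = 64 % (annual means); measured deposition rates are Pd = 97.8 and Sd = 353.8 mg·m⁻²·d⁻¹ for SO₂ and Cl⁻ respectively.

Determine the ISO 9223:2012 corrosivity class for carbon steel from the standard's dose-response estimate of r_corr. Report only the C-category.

carbon steel: temperature factor f = -0.054·(10.8) = -0.5832
  SO₂ term: 1.77·97.8^0.52·exp(0.02·64-0.5832) = 38.51
  Cl⁻ term: 0.102·353.8^0.62·exp(0.033·64+0.04·20.8) = 73.69
  sum: 38.51 + 73.69 → r_corr = 112.2 μm/a
Category bounds: 80…200 μm/a bracket r_corr ⇒ C5

C5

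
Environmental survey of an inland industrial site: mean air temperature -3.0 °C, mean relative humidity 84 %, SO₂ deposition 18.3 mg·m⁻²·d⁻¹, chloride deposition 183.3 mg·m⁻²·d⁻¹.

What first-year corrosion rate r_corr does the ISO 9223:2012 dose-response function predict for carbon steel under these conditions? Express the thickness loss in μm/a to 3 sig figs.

r_corr = 42.7 μm/a

carbon steel: T≤10 °C ⇒ hinge +0.150·(-3.0−10) = -1.9500
  SO₂ term: 1.77·18.3^0.52·exp(0.02·84-1.9500) = 6.126
  Cl⁻ term: 0.102·183.3^0.62·exp(0.033·84+0.04·-3.0) = 36.6
  r_corr = 6.126 + 36.6 = 42.73 μm/a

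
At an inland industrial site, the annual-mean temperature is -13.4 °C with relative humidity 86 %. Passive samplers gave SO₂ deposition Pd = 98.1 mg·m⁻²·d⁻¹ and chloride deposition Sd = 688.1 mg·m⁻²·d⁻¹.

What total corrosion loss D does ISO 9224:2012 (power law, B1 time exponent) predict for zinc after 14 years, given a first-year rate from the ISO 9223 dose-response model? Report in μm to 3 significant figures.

D(14) = 21.8 μm

zinc: T≤10 °C ⇒ hinge +0.038·(-13.4−10) = -0.8892
  SO₂ term: 0.0129·98.1^0.44·exp(0.046·86-0.8892) = 2.084
  Sd branch = 0.0175·Sd^0.57·e^(0.008·RH+0.085·T) = 0.462 μm/a
  r_corr = 2.084 + 0.462 = 2.546 μm/a
Long-term exponent b (ISO 9224 Table 2, B1) = 0.813
  D(14) = 2.546 × 14^0.813 = 2.546 × 8.547 = 21.76 μm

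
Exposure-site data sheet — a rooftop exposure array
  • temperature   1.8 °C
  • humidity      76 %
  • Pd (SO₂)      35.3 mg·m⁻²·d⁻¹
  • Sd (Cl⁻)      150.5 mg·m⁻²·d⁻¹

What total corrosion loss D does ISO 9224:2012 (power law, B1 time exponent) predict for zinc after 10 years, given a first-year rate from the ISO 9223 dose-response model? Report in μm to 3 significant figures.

D(10) = 14.0 μm

zinc: temperature factor f = +0.038·(-8.2) = -0.3116
  sulphur-dioxide contribution → 1.495 μm/a
  chloride contribution → 0.6527 μm/a
  total first-year rate 2.148 μm/a
ISO 9224: D(t) = r_corr · t^b with b = 0.813 (zinc, B1)
  D(10) = 2.148 × 10^0.813 = 2.148 × 6.501 = 13.96 μm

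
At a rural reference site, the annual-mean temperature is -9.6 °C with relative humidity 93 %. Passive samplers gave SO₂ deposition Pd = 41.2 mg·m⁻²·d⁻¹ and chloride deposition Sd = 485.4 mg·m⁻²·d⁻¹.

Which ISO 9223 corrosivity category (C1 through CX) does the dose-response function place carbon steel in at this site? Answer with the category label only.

carbon steel: T≤10 °C ⇒ hinge +0.150·(-9.6−10) = -2.9400
  sulphur-dioxide contribution → 4.156 μm/a
  chloride contribution → 69.19 μm/a
  ⇒ r_corr(carbon steel) = 73.35 μm/a
ISO 9223 Table 2 (carbon steel): 50 < 73.3 ≤ 80 μm/a ⇒ C4

C4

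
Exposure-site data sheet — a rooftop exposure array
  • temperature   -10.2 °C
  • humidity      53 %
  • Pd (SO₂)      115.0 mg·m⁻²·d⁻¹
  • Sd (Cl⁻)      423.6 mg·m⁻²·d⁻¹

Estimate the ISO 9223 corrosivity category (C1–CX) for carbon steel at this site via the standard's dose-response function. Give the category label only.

carbon steel: f(T) = +0.150·(T−10) [T≤10 °C] = -3.0300
  SO₂ term: 1.77·115.0^0.52·exp(0.02·53-3.0300) = 2.911
  Cl⁻ term: 0.102·423.6^0.62·exp(0.033·53+0.04·-10.2) = 16.58
  r_corr = 2.911 + 16.58 = 19.5 μm/a
ISO 9223 Table 2 (carbon steel): 1.3 < 19.5 ≤ 25 μm/a ⇒ C2

C2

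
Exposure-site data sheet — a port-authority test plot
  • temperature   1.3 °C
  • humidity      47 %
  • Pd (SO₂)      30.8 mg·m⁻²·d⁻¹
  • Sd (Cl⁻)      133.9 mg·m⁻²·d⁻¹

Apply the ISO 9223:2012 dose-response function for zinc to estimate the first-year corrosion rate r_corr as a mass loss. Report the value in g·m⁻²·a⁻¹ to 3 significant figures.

zinc: temperature factor f = +0.038·(-8.7) = -0.3306
  sulphur-dioxide contribution → 0.3638 μm/a
  chloride contribution → 0.4641 μm/a
  ⇒ r_corr(zinc) = 0.8279 μm/a
Convert to mass loss: 0.8279 μm/a × 7.14 g/cm³ = 5.911 g·m⁻²·a⁻¹

r_corr = 5.91 g·m⁻²·a⁻¹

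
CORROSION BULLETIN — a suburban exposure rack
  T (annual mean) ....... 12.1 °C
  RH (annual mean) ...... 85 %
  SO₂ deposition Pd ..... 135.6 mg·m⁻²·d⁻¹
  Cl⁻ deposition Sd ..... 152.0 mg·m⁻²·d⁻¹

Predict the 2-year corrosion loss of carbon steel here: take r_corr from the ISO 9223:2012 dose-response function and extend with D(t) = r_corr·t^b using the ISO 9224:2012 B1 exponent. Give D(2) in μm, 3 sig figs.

carbon steel: temperature factor f = -0.054·(2.1) = -0.1134
  Pd branch = 1.77·Pd^0.52·e^(0.02·RH+f) = 111.1 μm/a
  Cl⁻ term: 0.102·152.0^0.62·exp(0.033·85+0.04·12.1) = 61.62
  sum: 111.1 + 61.62 → r_corr = 172.7 μm/a
Long-term exponent b (ISO 9224 Table 2, B1) = 0.523
  D(2) = 172.7 × 2^0.523 = 172.7 × 1.437 = 248.2 μm

D(2) = 248 μm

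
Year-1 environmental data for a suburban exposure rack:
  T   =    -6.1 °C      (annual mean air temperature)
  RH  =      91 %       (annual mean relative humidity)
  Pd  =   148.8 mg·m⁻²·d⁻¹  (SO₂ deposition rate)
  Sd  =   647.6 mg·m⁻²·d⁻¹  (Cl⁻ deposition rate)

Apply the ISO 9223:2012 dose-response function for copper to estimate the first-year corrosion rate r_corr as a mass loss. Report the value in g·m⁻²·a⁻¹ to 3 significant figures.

copper: temperature factor f = +0.126·(-16.1) = -2.0286
  sulphur-dioxide contribution → 0.5494 μm/a
  chloride contribution → 1.155 μm/a
  ⇒ r_corr(copper) = 1.705 μm/a
Convert to mass loss: 1.705 μm/a × 8.96 g/cm³ = 15.27 g·m⁻²·a⁻¹

r_corr = 15.3 g·m⁻²·a⁻¹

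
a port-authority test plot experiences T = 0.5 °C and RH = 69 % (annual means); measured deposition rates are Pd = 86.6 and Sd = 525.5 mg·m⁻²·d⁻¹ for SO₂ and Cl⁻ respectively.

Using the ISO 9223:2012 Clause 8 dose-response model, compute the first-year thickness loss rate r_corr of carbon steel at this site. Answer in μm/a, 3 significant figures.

carbon steel: T≤10 °C ⇒ hinge +0.150·(0.5−10) = -1.4250
  SO₂ term: 1.77·86.6^0.52·exp(0.02·69-1.4250) = 17.22
  Sd branch = 0.102·Sd^0.62·e^(0.033·RH+0.04·T) = 49.31 μm/a
  r_corr = 17.22 + 49.31 = 66.53 μm/a

r_corr = 66.5 μm/a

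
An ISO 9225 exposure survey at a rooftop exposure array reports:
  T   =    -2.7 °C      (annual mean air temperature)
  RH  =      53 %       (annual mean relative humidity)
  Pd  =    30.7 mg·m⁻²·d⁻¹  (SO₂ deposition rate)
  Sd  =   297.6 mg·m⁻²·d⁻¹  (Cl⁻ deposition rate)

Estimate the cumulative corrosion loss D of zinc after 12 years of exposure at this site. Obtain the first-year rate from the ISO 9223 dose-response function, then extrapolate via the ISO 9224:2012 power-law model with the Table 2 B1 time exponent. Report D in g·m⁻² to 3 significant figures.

zinc: T≤10 °C ⇒ hinge +0.038·(-2.7−10) = -0.4826
  SO₂ term: 0.0129·30.7^0.44·exp(0.046·53-0.4826) = 0.4113
  Cl⁻ term: 0.0175·297.6^0.57·exp(0.008·53+0.085·-2.7) = 0.5464
  r_corr = 0.4113 + 0.5464 = 0.9577 μm/a
Long-term exponent b (ISO 9224 Table 2, B1) = 0.813
  D(12) = 0.9577 × 12^0.813 = 0.9577 × 7.54 = 7.221 μm
  Mass loss = 7.221 μm × 7.14 g/cm³ = 51.56 g·m⁻²

D(12) = 51.6 g·m⁻²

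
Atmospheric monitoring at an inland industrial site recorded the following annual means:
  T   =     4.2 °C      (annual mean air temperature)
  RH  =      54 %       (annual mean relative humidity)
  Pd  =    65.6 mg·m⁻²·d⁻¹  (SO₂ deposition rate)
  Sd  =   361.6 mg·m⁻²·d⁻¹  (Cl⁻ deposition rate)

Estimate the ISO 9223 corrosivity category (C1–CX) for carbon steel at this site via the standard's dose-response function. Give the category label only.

C3

carbon steel: T≤10 °C ⇒ hinge +0.150·(4.2−10) = -0.8700
  SO₂ term: 1.77·65.6^0.52·exp(0.02·54-0.8700) = 19.23
  Cl⁻ term: 0.102·361.6^0.62·exp(0.033·54+0.04·4.2) = 27.64
  sum: 19.23 + 27.64 → r_corr = 46.87 μm/a
ISO 9223 Table 2 (carbon steel): 25 < 46.9 ≤ 50 μm/a ⇒ C3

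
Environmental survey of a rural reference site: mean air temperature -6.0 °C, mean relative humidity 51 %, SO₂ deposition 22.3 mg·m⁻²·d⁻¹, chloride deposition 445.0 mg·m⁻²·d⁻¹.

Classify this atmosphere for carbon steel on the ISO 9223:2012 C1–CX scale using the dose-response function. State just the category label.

C2

carbon steel: f(T) = +0.150·(T−10) [T≤10 °C] = -2.4000
  sulphur-dioxide contribution → 2.238 μm/a
  chloride contribution → 18.94 μm/a
  ⇒ r_corr(carbon steel) = 21.17 μm/a
ISO 9223 Table 2 (carbon steel): 1.3 < 21.2 ≤ 25 μm/a ⇒ C2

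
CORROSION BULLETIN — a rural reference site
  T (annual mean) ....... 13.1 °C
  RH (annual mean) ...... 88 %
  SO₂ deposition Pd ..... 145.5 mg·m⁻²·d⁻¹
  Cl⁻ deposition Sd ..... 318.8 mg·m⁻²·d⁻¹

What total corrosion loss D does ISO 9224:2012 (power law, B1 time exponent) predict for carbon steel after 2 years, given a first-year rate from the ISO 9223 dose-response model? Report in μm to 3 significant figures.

D(2) = 328 μm

carbon steel: f(T) = -0.054·(T−10) [T>10 °C] = -0.1674
  sulphur-dioxide contribution → 116 μm/a
  chloride contribution → 112.1 μm/a
  ⇒ r_corr(carbon steel) = 228 μm/a
Power-law: D(2) = r_corr · 2^0.523
  D(2) = 228 × 2^0.523 = 228 × 1.437 = 327.7 μm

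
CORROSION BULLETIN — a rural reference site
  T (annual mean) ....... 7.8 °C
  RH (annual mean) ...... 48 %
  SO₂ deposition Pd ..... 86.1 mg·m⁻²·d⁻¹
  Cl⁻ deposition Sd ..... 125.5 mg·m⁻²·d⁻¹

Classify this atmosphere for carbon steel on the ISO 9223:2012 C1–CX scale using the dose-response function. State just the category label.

carbon steel: temperature factor f = +0.150·(-2.2) = -0.3300
  SO₂ term: 1.77·86.1^0.52·exp(0.02·48-0.3300) = 33.71
  Cl⁻ term: 0.102·125.5^0.62·exp(0.033·48+0.04·7.8) = 13.59
  sum: 33.71 + 13.59 → r_corr = 47.3 μm/a
Category bounds: 25…50 μm/a bracket r_corr ⇒ C3

C3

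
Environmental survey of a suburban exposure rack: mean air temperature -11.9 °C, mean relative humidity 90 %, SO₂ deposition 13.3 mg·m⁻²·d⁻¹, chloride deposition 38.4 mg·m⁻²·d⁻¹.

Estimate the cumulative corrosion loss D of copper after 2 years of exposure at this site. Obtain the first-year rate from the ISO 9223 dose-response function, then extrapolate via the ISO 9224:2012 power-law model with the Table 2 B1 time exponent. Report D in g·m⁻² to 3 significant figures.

copper: temperature factor f = +0.126·(-21.9) = -2.7594
  SO₂ term: 0.0053·13.3^0.26·exp(0.059·90-2.7594) = 0.1331
  Cl⁻ term: 0.01025·38.4^0.27·exp(0.036·90+0.049·-11.9) = 0.3912
  sum: 0.1331 + 0.3912 → r_corr = 0.5243 μm/a
ISO 9224: D(t) = r_corr · t^b with b = 0.667 (copper, B1)
  D(2) = 0.5243 × 2^0.667 = 0.5243 × 1.588 = 0.8324 μm
  Mass loss = 0.8324 μm × 8.96 g/cm³ = 7.459 g·m⁻²

D(2) = 7.46 g·m⁻²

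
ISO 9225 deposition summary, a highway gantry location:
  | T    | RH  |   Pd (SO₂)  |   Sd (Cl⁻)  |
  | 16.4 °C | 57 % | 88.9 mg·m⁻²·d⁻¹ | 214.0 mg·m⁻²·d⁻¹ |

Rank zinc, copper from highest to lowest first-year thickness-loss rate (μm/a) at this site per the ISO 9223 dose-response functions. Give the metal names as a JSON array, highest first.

["zinc", "copper"]

zinc: temperature factor f = -0.071·(6.4) = -0.4544
  Pd branch = 0.0129·Pd^0.44·e^(0.046·RH+f) = 0.8119 μm/a
  Cl⁻ term: 0.0175·214.0^0.57·exp(0.008·57+0.085·16.4) = 2.37
  sum: 0.8119 + 2.37 → r_corr = 3.182 μm/a
copper: temperature factor f = -0.080·(6.4) = -0.5120
  SO₂ term: 0.0053·88.9^0.26·exp(0.059·57-0.5120) = 0.2946
  Cl⁻ term: 0.01025·214.0^0.27·exp(0.036·57+0.049·16.4) = 0.7588
  r_corr = 0.2946 + 0.7588 = 1.053 μm/a
Ordering by μm/a: zinc (3.18) > copper (1.05)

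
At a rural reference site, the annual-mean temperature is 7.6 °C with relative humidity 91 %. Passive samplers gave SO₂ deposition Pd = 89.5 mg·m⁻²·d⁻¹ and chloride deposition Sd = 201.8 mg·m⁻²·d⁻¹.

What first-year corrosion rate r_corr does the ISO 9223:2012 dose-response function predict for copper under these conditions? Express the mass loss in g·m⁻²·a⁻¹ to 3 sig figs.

copper: T≤10 °C ⇒ hinge +0.126·(7.6−10) = -0.3024
  SO₂ term: 0.0053·89.5^0.26·exp(0.059·91-0.3024) = 2.705
  Cl⁻ term: 0.01025·201.8^0.27·exp(0.036·91+0.049·7.6) = 1.65
  r_corr = 2.705 + 1.65 = 4.355 μm/a
Convert to mass loss: 4.355 μm/a × 8.96 g/cm³ = 39.02 g·m⁻²·a⁻¹

r_corr = 39.0 g·m⁻²·a⁻¹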